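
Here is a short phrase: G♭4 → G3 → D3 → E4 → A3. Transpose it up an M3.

Bb4 B3 F#3 G#4 C#4

Gb4 gives Bb4
G3 gives B3
D3 gives F#3
E4 gives G#4
A3 gives C#4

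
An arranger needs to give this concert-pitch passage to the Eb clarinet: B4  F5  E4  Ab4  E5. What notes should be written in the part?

G#4 D5 C#4 F4 C#5

The Eb clarinet sounds a minor third above written, so the written part must be a minor third below concert — transpose each note down.
B4 -> G#4
F5 -> D5
E4 -> C#4
Ab4 -> F4
E5 -> C#5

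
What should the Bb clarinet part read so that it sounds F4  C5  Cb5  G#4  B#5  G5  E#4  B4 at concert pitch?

Written C4 sounds as Bb3 on the Bb clarinet, so concert pitches are written a major second up.
F4 to G4
C5 to D5
Cb5 to Db5
G#4 to A#4
B#5 to C##6
G5 to A5
E#4 to F##4
B4 to C#5

G4 D5 Db5 A#4 C##6 A5 F##4 C#5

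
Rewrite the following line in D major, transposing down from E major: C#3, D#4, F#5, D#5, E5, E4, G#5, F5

E major to D major down is a major second, so every note moves down by that interval.
C#3 -> B2
D#4 -> C#4
F#5 -> E5
D#5 -> C#5
E5 -> D5
E4 -> D4
G#5 -> F#5
F5 -> Eb5

B2 C#4 E5 C#5 D5 D4 F#5 Eb5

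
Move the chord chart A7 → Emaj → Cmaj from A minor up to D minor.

A minor up to D minor is a perfect fourth; each chord root moves by that interval while the quality stays the same.
A7: root A up a perfect fourth → D, giving D7.
Emaj: root E up a perfect fourth → A, giving Amaj.
Cmaj: root C up a perfect fourth → F, giving Fmaj.

D7 Amaj Fmaj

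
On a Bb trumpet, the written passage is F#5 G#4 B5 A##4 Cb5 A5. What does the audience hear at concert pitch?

The Bb trumpet sounds a major second below written, so transpose each written note down a major second.
F#5 -> E5
G#4 -> F#4
B5 -> A5
A##4 -> G##4
Cb5 -> Bbb4
A5 -> G5

E5 F#4 A5 G##4 Bbb4 G5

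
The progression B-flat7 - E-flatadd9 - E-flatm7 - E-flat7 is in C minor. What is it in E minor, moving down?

C minor down to E minor is a minor sixth; each chord root moves by that interval while the quality stays the same.
B-flat7: root B-flat down a minor sixth → D, giving D7.
E-flatadd9: root E-flat down a minor sixth → G, giving Gadd9.
E-flatm7: root E-flat down a minor sixth → G, giving Gm7.
E-flat7: root E-flat down a minor sixth → G, giving G7.

D7 Gadd9 Gm7 G7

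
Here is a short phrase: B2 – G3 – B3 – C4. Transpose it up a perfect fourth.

E3 C4 E4 F4

B2: a fourth up reaches E, and 5 semitones makes it E3.
A perfect fourth up from G3 gives C4.
B3 up a perfect fourth is E4.
A perfect fourth up from C4 gives F4.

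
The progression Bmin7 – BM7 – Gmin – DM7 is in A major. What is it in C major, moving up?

A major up to C major is a minor third; each chord root moves by that interval while the quality stays the same.
Bmin7: root B up a minor third → D, giving Dmin7.
BM7: root B up a minor third → D, giving DM7.
Gmin: root G up a minor third → Bb, giving Bbmin.
DM7: root D up a minor third → F, giving FM7.

Dmin7 DM7 Bbmin FM7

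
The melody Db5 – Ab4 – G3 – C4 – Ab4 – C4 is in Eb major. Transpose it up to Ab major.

Gb5 Db5 C4 F4 Db5 F4

From Eb up to Ab is a perfect fourth; apply that to each pitch.
Db5 becomes Gb5
Ab4 becomes Db5
G3 becomes C4
C4 becomes F4
Ab4 becomes Db5
C4 becomes F4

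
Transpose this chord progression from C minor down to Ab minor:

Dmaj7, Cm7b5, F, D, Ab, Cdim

C minor down to Ab minor is a major third; each chord root moves by that interval while the quality stays the same.
Dmaj7: root D down a major third → Bb, giving Bbmaj7.
Cm7b5: root C down a major third → Ab, giving Abm7b5.
F: root F down a major third → Db, giving Db.
D: root D down a major third → Bb, giving Bb.
Ab: root Ab down a major third → Fb, giving Fb.
Cdim: root C down a major third → Ab, giving Abdim.

Bbmaj7 Abm7b5 Db Bb Fb Abdim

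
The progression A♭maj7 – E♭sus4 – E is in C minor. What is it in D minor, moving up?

C minor up to D minor is a major second; each chord root moves by that interval while the quality stays the same.
A♭maj7: root A♭ up a major second → Bb, giving Bbmaj7.
E♭sus4: root E♭ up a major second → F, giving Fsus4.
E: root E up a major second → F#, giving F#.

Bbmaj7 Fsus4 F#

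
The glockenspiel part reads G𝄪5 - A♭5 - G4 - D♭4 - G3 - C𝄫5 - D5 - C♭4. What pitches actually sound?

G##7 Ab7 G6 Db6 G5 Cbb7 D7 Cb6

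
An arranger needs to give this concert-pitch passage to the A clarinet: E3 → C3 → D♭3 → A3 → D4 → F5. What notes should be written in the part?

G3 Eb3 Fb3 C4 F4 Ab5

The A clarinet sounds a minor third below written, so the written part must be a minor third above concert — transpose each note up.
E3 -> G3
C3 -> Eb3
Db3 -> Fb3
A3 -> C4
D4 -> F4
F5 -> Ab5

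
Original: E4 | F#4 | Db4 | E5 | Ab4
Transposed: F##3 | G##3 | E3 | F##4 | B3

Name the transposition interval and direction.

Take the first pair: E4 → F##3. E to F spans 7 letter names, so the interval is some kind of seventh.
F##3 to E4 is 9 semitones, which makes it a diminished seventh; the second version is lower, so the direction is down.
Checking another pair — Ab4 → B3 — gives the same interval.

down a diminished seventh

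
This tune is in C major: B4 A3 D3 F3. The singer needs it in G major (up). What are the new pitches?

From C up to G is a perfect fifth; apply that to each pitch.
B4 to F#5
A3 to E4
D3 to A3
F3 to C4

F#5 E4 A3 C4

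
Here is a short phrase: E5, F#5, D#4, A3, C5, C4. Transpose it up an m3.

G5 A5 F#4 C4 Eb5 Eb4

A minor third up from E5 gives G5.
F#5: a third up reaches A, and 3 semitones makes it A5.
D#4: a third up reaches F, and 3 semitones makes it F#4.
A3 up a minor third is C4.
A minor third up from C5 gives Eb5.
C4: a third up reaches E, and 3 semitones makes it Eb4.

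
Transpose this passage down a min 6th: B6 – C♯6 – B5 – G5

D#6 E#5 D#5 B4

B6 gives D#6
C#6 gives E#5
B5 gives D#5
G5 gives B4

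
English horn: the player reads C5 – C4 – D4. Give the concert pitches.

F4 F3 G3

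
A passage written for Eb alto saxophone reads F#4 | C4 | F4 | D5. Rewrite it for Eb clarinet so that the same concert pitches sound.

F#3 C3 F3 D4

First find concert pitch: the Eb alto saxophone sounds a major sixth below written, so F#4 C4 F4 D5 sounds A3 Eb3 Ab3 F4.
Then write for Eb clarinet: it sounds a minor third above written, so the part must be a minor third below concert.
A3 → F#3
Eb3 → C3
Ab3 → F3
F4 → D4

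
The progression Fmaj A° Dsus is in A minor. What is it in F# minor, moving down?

Dmaj F#° Bsus

A minor down to F# minor is a minor third; each chord root moves by that interval while the quality stays the same.
Fmaj: root F down a minor third → D, giving Dmaj.
A°: root A down a minor third → F#, giving F#°.
Dsus: root D down a minor third → B, giving Bsus.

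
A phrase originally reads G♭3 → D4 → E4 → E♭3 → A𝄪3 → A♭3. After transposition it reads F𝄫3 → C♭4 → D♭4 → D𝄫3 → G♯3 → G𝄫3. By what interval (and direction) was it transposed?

down an augmented second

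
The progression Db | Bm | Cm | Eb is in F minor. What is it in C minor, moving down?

F minor down to C minor is a perfect fourth; each chord root moves by that interval while the quality stays the same.
Db: root Db down a perfect fourth → Ab, giving Ab.
Bm: root B down a perfect fourth → F#, giving F#m.
Cm: root C down a perfect fourth → G, giving Gm.
Eb: root Eb down a perfect fourth → Bb, giving Bb.

Ab F#m Gm Bb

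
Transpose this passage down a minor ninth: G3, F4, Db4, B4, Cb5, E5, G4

F#2 E3 C3 A#3 Bb3 D#4 F#3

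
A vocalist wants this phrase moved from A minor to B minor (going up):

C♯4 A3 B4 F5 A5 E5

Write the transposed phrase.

D#4 B3 C#5 G5 B5 F#5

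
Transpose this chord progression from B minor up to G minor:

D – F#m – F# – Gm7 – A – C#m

Bb Dm D Ebm7 F Am

B minor up to G minor is a minor sixth; each chord root moves by that interval while the quality stays the same.
D: root D up a minor sixth → Bb, giving Bb.
F#m: root F# up a minor sixth → D, giving Dm.
F#: root F# up a minor sixth → D, giving D.
Gm7: root G up a minor sixth → Eb, giving Ebm7.
A: root A up a minor sixth → F, giving F.
C#m: root C# up a minor sixth → A, giving Am.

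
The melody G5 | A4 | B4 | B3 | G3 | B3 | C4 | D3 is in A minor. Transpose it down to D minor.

C5 D4 E4 E3 C3 E3 F3 G2

A minor to D minor down is a perfect fifth, so every note moves down by that interval.
G5 -> C5
A4 -> D4
B4 -> E4
B3 -> E3
G3 -> C3
B3 -> E3
C4 -> F3
D3 -> G2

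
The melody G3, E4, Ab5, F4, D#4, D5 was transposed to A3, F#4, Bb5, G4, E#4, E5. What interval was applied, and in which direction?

From G3 to A3 is 2 letter names — a second of some quality.
G3 to A3 is 2 semitones, which makes it a major second; the second version is higher, so the direction is up.
Checking another pair — D5 → E5 — gives the same interval.

up a major second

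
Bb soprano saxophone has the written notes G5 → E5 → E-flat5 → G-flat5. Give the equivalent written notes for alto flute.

First find concert pitch: the Bb soprano saxophone sounds a major second below written, so G5 E5 E-flat5 G-flat5 sounds F5 D5 Db5 Fb5.
Then write for alto flute: it sounds a perfect fourth below written, so the part must be a perfect fourth above concert.
F5 → Bb5
D5 → G5
Db5 → Gb5
Fb5 → Bbb5

Bb5 G5 Gb5 Bbb5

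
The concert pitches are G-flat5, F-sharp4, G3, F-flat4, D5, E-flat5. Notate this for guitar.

Written C4 sounds as C3 on the guitar, so concert pitches are written a perfect octave up.
Gb5 becomes Gb6
F#4 becomes F#5
G3 becomes G4
Fb4 becomes Fb5
D5 becomes D6
Eb5 becomes Eb6

Gb6 F#5 G4 Fb5 D6 Eb6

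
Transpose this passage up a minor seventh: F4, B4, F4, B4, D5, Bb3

Eb5 A5 Eb5 A5 C6 Ab4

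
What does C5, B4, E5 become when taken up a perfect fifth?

G5 F#5 B5

A perfect fifth up from C5 gives G5.
B4: a fifth up reaches F, and 7 semitones makes it F#5.
A perfect fifth up from E5 gives B5.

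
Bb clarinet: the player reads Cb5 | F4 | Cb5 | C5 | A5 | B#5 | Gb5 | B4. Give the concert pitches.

Bbb4 Eb4 Bbb4 Bb4 G5 A#5 Fb5 A4

Written C4 on the Bb clarinet sounds as Bb3, a major second lower; apply that shift to every note.
Cb5 becomes Bbb4
F4 becomes Eb4
Cb5 becomes Bbb4
C5 becomes Bb4
A5 becomes G5
B#5 becomes A#5
Gb5 becomes Fb5
B4 becomes A4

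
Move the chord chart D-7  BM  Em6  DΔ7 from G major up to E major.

B-7 G#M C#m6 BΔ7

G major up to E major is a major sixth; each chord root moves by that interval while the quality stays the same.
D-7: root D up a major sixth → B, giving B-7.
BM: root B up a major sixth → G#, giving G#M.
Em6: root E up a major sixth → C#, giving C#m6.
DΔ7: root D up a major sixth → B, giving BΔ7.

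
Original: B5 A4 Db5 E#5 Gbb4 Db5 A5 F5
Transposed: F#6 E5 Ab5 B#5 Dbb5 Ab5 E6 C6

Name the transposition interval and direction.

up a perfect fifth

Take the first pair: B5 → F#6. B to F spans 5 letter names, so the interval is some kind of fifth.
B5 to F#6 is 7 semitones, which makes it a perfect fifth; the second version is higher, so the direction is up.
Checking another pair — F5 → C6 — gives the same interval.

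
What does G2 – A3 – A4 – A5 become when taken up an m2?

A minor second up from G2 gives Ab2.
A3 up a minor second is Bb3.
A4: a second up reaches B, and 1 semitone makes it Bb4.
A5 up a minor second is Bb5.

Ab2 Bb3 Bb4 Bb5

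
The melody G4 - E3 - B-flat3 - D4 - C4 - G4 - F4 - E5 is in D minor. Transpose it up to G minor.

C5 A3 Eb4 G4 F4 C5 Bb4 A5

From D up to G is a perfect fourth; apply that to each pitch.
G4 → C5
E3 → A3
Bb3 → Eb4
D4 → G4
C4 → F4
G4 → C5
F4 → Bb4
E5 → A5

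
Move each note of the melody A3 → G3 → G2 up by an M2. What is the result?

A3 -> B3
G3 -> A3
G2 -> A2

B3 A3 A2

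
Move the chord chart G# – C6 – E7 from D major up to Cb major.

F Bbb6 Db7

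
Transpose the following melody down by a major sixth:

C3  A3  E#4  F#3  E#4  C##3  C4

C3 -> Eb2
A3 -> C3
E#4 -> G#3
F#3 -> A2
E#4 -> G#3
C##3 -> E#2
C4 -> Eb3

Eb2 C3 G#3 A2 G#3 E#2 Eb3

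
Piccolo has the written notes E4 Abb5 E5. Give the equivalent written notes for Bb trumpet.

First find concert pitch: the piccolo sounds a perfect octave above written, so E4 Abb5 E5 sounds E5 Abb6 E6.
Then write for Bb trumpet: it sounds a major second below written, so the part must be a major second above concert.
E5 → F#5
Abb6 → Bbb6
E6 → F#6

F#5 Bbb6 F#6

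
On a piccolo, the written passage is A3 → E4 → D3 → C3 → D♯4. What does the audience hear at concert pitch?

A4 E5 D4 C4 D#5

Written C4 on the piccolo sounds as C5, a perfect octave higher; apply that shift to every note.
A3 to A4
E4 to E5
D3 to D4
C3 to C4
D#4 to D#5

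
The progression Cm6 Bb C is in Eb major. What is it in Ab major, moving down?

Fm6 Eb F

Eb major down to Ab major is a perfect fifth; each chord root moves by that interval while the quality stays the same.
Cm6: root C down a perfect fifth → F, giving Fm6.
Bb: root Bb down a perfect fifth → Eb, giving Eb.
C: root C down a perfect fifth → F, giving F.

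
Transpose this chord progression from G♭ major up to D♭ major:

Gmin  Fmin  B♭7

Dmin Cmin F7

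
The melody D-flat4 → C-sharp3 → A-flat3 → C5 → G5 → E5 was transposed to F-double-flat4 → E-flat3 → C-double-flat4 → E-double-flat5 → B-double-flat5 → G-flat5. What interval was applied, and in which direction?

From Db4 to Fbb4 is 3 letter names — a third of some quality.
Db4 to Fbb4 is 2 semitones, which makes it a diminished third; the second version is higher, so the direction is up.
Checking another pair — E5 → Gb5 — gives the same interval.

up a diminished third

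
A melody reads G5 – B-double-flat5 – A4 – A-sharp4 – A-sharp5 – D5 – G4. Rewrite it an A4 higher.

C#6 Eb6 D#5 D##5 D##6 G#5 C#5

G5 up an augmented fourth is C#6.
Bbb5 up an augmented fourth is Eb6.
An augmented fourth up from A4 gives D#5.
A#4: a fourth up reaches D, and 6 semitones makes it D##5.
A#5: a fourth up reaches D, and 6 semitones makes it D##6.
D5 up an augmented fourth is G#5.
G4 up an augmented fourth is C#5.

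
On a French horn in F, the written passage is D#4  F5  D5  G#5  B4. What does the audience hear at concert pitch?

Written C4 on the French horn in F sounds as F3, a perfect fifth lower; apply that shift to every note.
D#4 to G#3
F5 to Bb4
D5 to G4
G#5 to C#5
B4 to E4

G#3 Bb4 G4 C#5 E4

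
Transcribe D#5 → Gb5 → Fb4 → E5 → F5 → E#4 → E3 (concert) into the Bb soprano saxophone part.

Written C4 sounds as Bb3 on the Bb soprano saxophone, so concert pitches are written a major second up.
D#5 to E#5
Gb5 to Ab5
Fb4 to Gb4
E5 to F#5
F5 to G5
E#4 to F##4
E3 to F#3

E#5 Ab5 Gb4 F#5 G5 F##4 F#3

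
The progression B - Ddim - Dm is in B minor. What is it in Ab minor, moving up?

B minor up to Ab minor is a diminished seventh; each chord root moves by that interval while the quality stays the same.
B: root B up a diminished seventh → Ab, giving Ab.
Ddim: root D up a diminished seventh → Cb, giving Cbdim.
Dm: root D up a diminished seventh → Cb, giving Cbm.

Ab Cbdim Cbm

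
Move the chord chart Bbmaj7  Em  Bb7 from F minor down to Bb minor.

Ebmaj7 Am Eb7

F minor down to Bb minor is a perfect fifth; each chord root moves by that interval while the quality stays the same.
Bbmaj7: root Bb down a perfect fifth → Eb, giving Ebmaj7.
Em: root E down a perfect fifth → A, giving Am.
Bb7: root Bb down a perfect fifth → Eb, giving Eb7.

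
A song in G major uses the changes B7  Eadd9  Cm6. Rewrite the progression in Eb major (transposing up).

G major up to Eb major is a minor sixth; each chord root moves by that interval while the quality stays the same.
B7: root B up a minor sixth → G, giving G7.
Eadd9: root E up a minor sixth → C, giving Cadd9.
Cm6: root C up a minor sixth → Ab, giving Abm6.

G7 Cadd9 Abm6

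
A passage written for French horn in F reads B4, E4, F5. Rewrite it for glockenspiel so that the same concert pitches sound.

E2 A1 Bb2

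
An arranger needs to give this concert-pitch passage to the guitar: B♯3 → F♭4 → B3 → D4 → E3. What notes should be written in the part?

B#4 Fb5 B4 D5 E4

Written C4 sounds as C3 on the guitar, so concert pitches are written a perfect octave up.
B#3 -> B#4
Fb4 -> Fb5
B3 -> B4
D4 -> D5
E3 -> E4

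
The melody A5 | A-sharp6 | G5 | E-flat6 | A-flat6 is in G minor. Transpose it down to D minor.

E5 E#6 D5 Bb5 Eb6

G minor to D minor down is a perfect fourth, so every note moves down by that interval.
A5 gives E5
A#6 gives E#6
G5 gives D5
Eb6 gives Bb5
Ab6 gives Eb6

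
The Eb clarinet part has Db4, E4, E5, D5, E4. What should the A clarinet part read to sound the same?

Abb4 Bb4 Bb5 Ab5 Bb4

First find concert pitch: the Eb clarinet sounds a minor third above written, so Db4 E4 E5 D5 E4 sounds Fb4 G4 G5 F5 G4.
Then write for A clarinet: it sounds a minor third below written, so the part must be a minor third above concert.
Fb4 → Abb4
G4 → Bb4
G5 → Bb5
F5 → Ab5
G4 → Bb4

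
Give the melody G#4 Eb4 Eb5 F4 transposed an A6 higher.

E##5 C#5 C#6 D#5

G#4: a sixth up reaches E, and 10 semitones makes it E##5.
Eb4: a sixth up reaches C, and 10 semitones makes it C#5.
Eb5: a sixth up reaches C, and 10 semitones makes it C#6.
F4: a sixth up reaches D, and 10 semitones makes it D#5.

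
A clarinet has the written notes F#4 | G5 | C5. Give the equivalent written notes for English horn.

A#4 B5 E5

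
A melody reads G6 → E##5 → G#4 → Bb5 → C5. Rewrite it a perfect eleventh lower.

D5 B##3 D#3 F4 G3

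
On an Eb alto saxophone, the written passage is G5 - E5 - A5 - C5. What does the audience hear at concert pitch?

The Eb alto saxophone sounds a major sixth below written, so transpose each written note down a major sixth.
G5 becomes Bb4
E5 becomes G4
A5 becomes C5
C5 becomes Eb4

Bb4 G4 C5 Eb4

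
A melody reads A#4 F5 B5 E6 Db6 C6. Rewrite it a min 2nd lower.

A#4: a second down reaches G, and 1 semitone makes it G##4.
F5 down a minor second is E5.
B5 down a minor second is A#5.
E6: a second down reaches D, and 1 semitone makes it D#6.
Db6: a second down reaches C, and 1 semitone makes it C6.
C6 down a minor second is B5.

G##4 E5 A#5 D#6 C6 B5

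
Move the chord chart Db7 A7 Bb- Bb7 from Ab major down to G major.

Ab major down to G major is a minor second; each chord root moves by that interval while the quality stays the same.
Db7: root Db down a minor second → C, giving C7.
A7: root A down a minor second → G#, giving G#7.
Bb-: root Bb down a minor second → A, giving A-.
Bb7: root Bb down a minor second → A, giving A7.

C7 G#7 A- A7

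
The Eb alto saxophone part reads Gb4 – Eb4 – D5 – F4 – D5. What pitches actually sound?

The Eb alto saxophone sounds a major sixth below written, so transpose each written note down a major sixth.
Gb4 → Bbb3
Eb4 → Gb3
D5 → F4
F4 → Ab3
D5 → F4

Bbb3 Gb3 F4 Ab3 F4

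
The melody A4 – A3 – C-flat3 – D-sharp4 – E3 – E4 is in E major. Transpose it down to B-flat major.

Eb4 Eb3 Gbb2 A3 Bb2 Bb3

E major to B-flat major down is an augmented fourth, so every note moves down by that interval.
A4 gives Eb4
A3 gives Eb3
Cb3 gives Gbb2
D#4 gives A3
E3 gives Bb2
E4 gives Bb3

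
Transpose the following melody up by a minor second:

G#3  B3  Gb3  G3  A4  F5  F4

G#3 → A3
B3 → C4
Gb3 → Abb3
G3 → Ab3
A4 → Bb4
F5 → Gb5
F4 → Gb4

A3 C4 Abb3 Ab3 Bb4 Gb5 Gb4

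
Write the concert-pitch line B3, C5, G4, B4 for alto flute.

E4 F5 C5 E5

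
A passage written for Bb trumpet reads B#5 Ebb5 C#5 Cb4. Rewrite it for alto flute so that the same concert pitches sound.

D#6 Gbb5 E5 Ebb4

First find concert pitch: the Bb trumpet sounds a major second below written, so B#5 Ebb5 C#5 Cb4 sounds A#5 Dbb5 B4 Bbb3.
Then write for alto flute: it sounds a perfect fourth below written, so the part must be a perfect fourth above concert.
A#5 → D#6
Dbb5 → Gbb5
B4 → E5
Bbb3 → Ebb4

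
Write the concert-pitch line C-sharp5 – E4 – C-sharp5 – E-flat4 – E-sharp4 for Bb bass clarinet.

D#6 F#5 D#6 F5 F##5

The Bb bass clarinet sounds a major ninth below written, so the written part must be a major ninth above concert — transpose each note up.
C#5 gives D#6
E4 gives F#5
C#5 gives D#6
Eb4 gives F5
E#4 gives F##5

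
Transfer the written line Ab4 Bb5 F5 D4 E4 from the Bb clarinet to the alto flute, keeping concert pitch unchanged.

First find concert pitch: the Bb clarinet sounds a major second below written, so Ab4 Bb5 F5 D4 E4 sounds Gb4 Ab5 Eb5 C4 D4.
Then write for alto flute: it sounds a perfect fourth below written, so the part must be a perfect fourth above concert.
Gb4 → Cb5
Ab5 → Db6
Eb5 → Ab5
C4 → F4
D4 → G4

Cb5 Db6 Ab5 F4 G4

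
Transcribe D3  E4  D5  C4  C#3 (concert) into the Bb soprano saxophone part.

The Bb soprano saxophone sounds a major second below written, so the written part must be a major second above concert — transpose each note up.
D3 gives E3
E4 gives F#4
D5 gives E5
C4 gives D4
C#3 gives D#3

E3 F#4 E5 D4 D#3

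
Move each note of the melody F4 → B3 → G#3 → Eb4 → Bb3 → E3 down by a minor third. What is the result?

D4 G#3 E#3 C4 G3 C#3

F4 gives D4
B3 gives G#3
G#3 gives E#3
Eb4 gives C4
Bb3 gives G3
E3 gives C#3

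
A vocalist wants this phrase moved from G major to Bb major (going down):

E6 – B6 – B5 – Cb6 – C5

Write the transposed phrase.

G5 D6 D5 Ebb5 Eb4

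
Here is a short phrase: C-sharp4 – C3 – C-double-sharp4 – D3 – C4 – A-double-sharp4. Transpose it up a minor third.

C#4 to E4
C3 to Eb3
C##4 to E#4
D3 to F3
C4 to Eb4
A##4 to C##5

E4 Eb3 E#4 F3 Eb4 C##5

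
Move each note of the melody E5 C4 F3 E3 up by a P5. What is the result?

E5 -> B5
C4 -> G4
F3 -> C4
E3 -> B3

B5 G4 C4 B3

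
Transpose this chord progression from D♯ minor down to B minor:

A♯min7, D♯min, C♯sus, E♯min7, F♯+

F#min7 Bmin Asus C#min7 D+

D♯ minor down to B minor is a major third; each chord root moves by that interval while the quality stays the same.
A♯min7: root A♯ down a major third → F#, giving F#min7.
D♯min: root D♯ down a major third → B, giving Bmin.
C♯sus: root C♯ down a major third → A, giving Asus.
E♯min7: root E♯ down a major third → C#, giving C#min7.
F♯+: root F♯ down a major third → D, giving D+.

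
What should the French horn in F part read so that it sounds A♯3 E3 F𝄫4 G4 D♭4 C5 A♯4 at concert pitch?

E#4 B3 Cbb5 D5 Ab4 G5 E#5

The French horn in F sounds a perfect fifth below written, so the written part must be a perfect fifth above concert — transpose each note up.
A#3 becomes E#4
E3 becomes B3
Fbb4 becomes Cbb5
G4 becomes D5
Db4 becomes Ab4
C5 becomes G5
A#4 becomes E#5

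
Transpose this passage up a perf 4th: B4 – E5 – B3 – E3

E5 A5 E4 A3

B4: a fourth up reaches E, and 5 semitones makes it E5.
E5 up a perfect fourth is A5.
B3 up a perfect fourth is E4.
A perfect fourth up from E3 gives A3.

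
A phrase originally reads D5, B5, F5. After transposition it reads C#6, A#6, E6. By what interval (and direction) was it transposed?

up a major seventh

Take the first pair: D5 → C#6. D to C spans 7 letter names, so the interval is some kind of seventh.
D5 to C#6 is 11 semitones, which makes it a major seventh; the second version is higher, so the direction is up.
Checking another pair — F5 → E6 — gives the same interval.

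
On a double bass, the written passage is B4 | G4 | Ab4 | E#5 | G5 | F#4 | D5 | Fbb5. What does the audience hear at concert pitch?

B3 G3 Ab3 E#4 G4 F#3 D4 Fbb4

The double bass sounds a perfect octave below written, so transpose each written note down a perfect octave.
B4 -> B3
G4 -> G3
Ab4 -> Ab3
E#5 -> E#4
G5 -> G4
F#4 -> F#3
D5 -> D4
Fbb5 -> Fbb4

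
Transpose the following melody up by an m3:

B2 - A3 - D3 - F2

D3 C4 F3 Ab2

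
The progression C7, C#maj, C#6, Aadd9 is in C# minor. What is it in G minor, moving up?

C# minor up to G minor is a diminished fifth; each chord root moves by that interval while the quality stays the same.
C7: root C up a diminished fifth → Gb, giving Gb7.
C#maj: root C# up a diminished fifth → G, giving Gmaj.
C#6: root C# up a diminished fifth → G, giving G6.
Aadd9: root A up a diminished fifth → Eb, giving Ebadd9.

Gb7 Gmaj G6 Ebadd9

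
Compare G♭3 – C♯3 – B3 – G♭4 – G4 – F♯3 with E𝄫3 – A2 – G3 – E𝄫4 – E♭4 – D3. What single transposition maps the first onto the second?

down a major third

From Gb3 to Ebb3 is 3 letter names — a third of some quality.
Ebb3 to Gb3 is 4 semitones, which makes it a major third; the second version is lower, so the direction is down.
Checking another pair — F#3 → D3 — gives the same interval.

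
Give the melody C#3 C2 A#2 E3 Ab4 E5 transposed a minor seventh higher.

B3 Bb2 G#3 D4 Gb5 D6

C#3 -> B3
C2 -> Bb2
A#2 -> G#3
E3 -> D4
Ab4 -> Gb5
E5 -> D6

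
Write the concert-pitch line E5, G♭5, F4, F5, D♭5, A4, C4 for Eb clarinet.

Written C4 sounds as Eb4 on the Eb clarinet, so concert pitches are written a minor third down.
E5 gives C#5
Gb5 gives Eb5
F4 gives D4
F5 gives D5
Db5 gives Bb4
A4 gives F#4
C4 gives A3

C#5 Eb5 D4 D5 Bb4 F#4 A3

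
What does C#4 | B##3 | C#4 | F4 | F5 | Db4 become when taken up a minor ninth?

D5 C##5 D5 Gb5 Gb6 Ebb5

C#4 gives D5
B##3 gives C##5
C#4 gives D5
F4 gives Gb5
F5 gives Gb6
Db4 gives Ebb5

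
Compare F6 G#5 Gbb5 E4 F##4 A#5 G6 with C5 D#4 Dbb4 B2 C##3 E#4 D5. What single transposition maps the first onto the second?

down a perfect eleventh

From F6 to C5 is 11 letter names — an eleventh of some quality.
C5 to F6 is 17 semitones, which makes it a perfect eleventh; the second version is lower, so the direction is down.
Checking another pair — G6 → D5 — gives the same interval.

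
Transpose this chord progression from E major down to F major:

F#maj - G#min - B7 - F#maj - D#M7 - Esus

E major down to F major is a major seventh; each chord root moves by that interval while the quality stays the same.
F#maj: root F# down a major seventh → G, giving Gmaj.
G#min: root G# down a major seventh → A, giving Amin.
B7: root B down a major seventh → C, giving C7.
F#maj: root F# down a major seventh → G, giving Gmaj.
D#M7: root D# down a major seventh → E, giving EM7.
Esus: root E down a major seventh → F, giving Fsus.

Gmaj Amin C7 Gmaj EM7 Fsus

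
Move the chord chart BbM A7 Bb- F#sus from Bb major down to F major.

FM E7 F- C#sus

Bb major down to F major is a perfect fourth; each chord root moves by that interval while the quality stays the same.
BbM: root Bb down a perfect fourth → F, giving FM.
A7: root A down a perfect fourth → E, giving E7.
Bb-: root Bb down a perfect fourth → F, giving F-.
F#sus: root F# down a perfect fourth → C#, giving C#sus.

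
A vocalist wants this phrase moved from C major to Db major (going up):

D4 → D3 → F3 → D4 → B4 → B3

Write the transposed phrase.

C major to Db major up is a minor second, so every note moves up by that interval.
D4 -> Eb4
D3 -> Eb3
F3 -> Gb3
D4 -> Eb4
B4 -> C5
B3 -> C4

Eb4 Eb3 Gb3 Eb4 C5 C4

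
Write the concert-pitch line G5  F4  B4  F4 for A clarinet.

Bb5 Ab4 D5 Ab4

Written C4 sounds as A3 on the A clarinet, so concert pitches are written a minor third up.
G5 → Bb5
F4 → Ab4
B4 → D5
F4 → Ab4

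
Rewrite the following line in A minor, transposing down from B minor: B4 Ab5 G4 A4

A4 Gb5 F4 G4

From B down to A is a major second; apply that to each pitch.
B4 -> A4
Ab5 -> Gb5
G4 -> F4
A4 -> G4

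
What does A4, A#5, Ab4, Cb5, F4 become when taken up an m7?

A4 gives G5
A#5 gives G#6
Ab4 gives Gb5
Cb5 gives Bbb5
F4 gives Eb5

G5 G#6 Gb5 Bbb5 Eb5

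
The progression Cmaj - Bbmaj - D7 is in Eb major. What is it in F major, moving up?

Eb major up to F major is a major second; each chord root moves by that interval while the quality stays the same.
Cmaj: root C up a major second → D, giving Dmaj.
Bbmaj: root Bb up a major second → C, giving Cmaj.
D7: root D up a major second → E, giving E7.

Dmaj Cmaj E7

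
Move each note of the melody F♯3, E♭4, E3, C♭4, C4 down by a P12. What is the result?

B1 Ab2 A1 Fb2 F2

A perfect twelfth down from F#3 gives B1.
Eb4: a twelfth down reaches A, and 19 semitones makes it Ab2.
A perfect twelfth down from E3 gives A1.
Cb4 down a perfect twelfth is Fb2.
A perfect twelfth down from C4 gives F2.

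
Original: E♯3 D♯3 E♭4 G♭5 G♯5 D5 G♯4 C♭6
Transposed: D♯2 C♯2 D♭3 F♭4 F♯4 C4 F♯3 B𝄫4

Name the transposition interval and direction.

down a major ninth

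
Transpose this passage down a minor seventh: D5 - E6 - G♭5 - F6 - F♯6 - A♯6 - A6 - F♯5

E4 F#5 Ab4 G5 G#5 B#5 B5 G#4

D5: a seventh down reaches E, and 10 semitones makes it E4.
A minor seventh down from E6 gives F#5.
Gb5: a seventh down reaches A, and 10 semitones makes it Ab4.
F6: a seventh down reaches G, and 10 semitones makes it G5.
A minor seventh down from F#6 gives G#5.
A#6: a seventh down reaches B, and 10 semitones makes it B#5.
A minor seventh down from A6 gives B5.
F#5: a seventh down reaches G, and 10 semitones makes it G#4.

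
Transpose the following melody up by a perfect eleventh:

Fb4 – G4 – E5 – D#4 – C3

Bbb5 C6 A6 G#5 F4

Fb4 → Bbb5
G4 → C6
E5 → A6
D#4 → G#5
C3 → F4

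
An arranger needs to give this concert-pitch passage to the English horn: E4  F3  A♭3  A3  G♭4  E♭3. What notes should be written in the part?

Written C4 sounds as F3 on the English horn, so concert pitches are written a perfect fifth up.
E4 to B4
F3 to C4
Ab3 to Eb4
A3 to E4
Gb4 to Db5
Eb3 to Bb3

B4 C4 Eb4 E4 Db5 Bb3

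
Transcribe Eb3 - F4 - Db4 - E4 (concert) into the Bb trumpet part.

The Bb trumpet sounds a major second below written, so the written part must be a major second above concert — transpose each note up.
Eb3 becomes F3
F4 becomes G4
Db4 becomes Eb4
E4 becomes F#4

F3 G4 Eb4 F#4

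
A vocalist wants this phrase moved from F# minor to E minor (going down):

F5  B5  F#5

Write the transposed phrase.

Eb5 A5 E5

F# minor to E minor down is a major second, so every note moves down by that interval.
F5 to Eb5
B5 to A5
F#5 to E5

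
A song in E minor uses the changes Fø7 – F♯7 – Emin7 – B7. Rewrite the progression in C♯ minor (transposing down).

E minor down to C♯ minor is a minor third; each chord root moves by that interval while the quality stays the same.
Fø7: root F down a minor third → D, giving Dø7.
F♯7: root F♯ down a minor third → D#, giving D#7.
Emin7: root E down a minor third → C#, giving C#min7.
B7: root B down a minor third → G#, giving G#7.

Dø7 D#7 C#min7 G#7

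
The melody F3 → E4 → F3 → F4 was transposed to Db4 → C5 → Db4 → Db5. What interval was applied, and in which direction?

up a minor sixth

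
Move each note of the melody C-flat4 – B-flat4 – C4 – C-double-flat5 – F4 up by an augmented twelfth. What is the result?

Cb4 becomes G5
Bb4 becomes F#6
C4 becomes G#5
Cbb5 becomes Gb6
F4 becomes C#6

G5 F#6 G#5 Gb6 C#6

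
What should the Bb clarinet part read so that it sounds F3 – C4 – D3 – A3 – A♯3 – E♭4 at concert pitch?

The Bb clarinet sounds a major second below written, so the written part must be a major second above concert — transpose each note up.
F3 becomes G3
C4 becomes D4
D3 becomes E3
A3 becomes B3
A#3 becomes B#3
Eb4 becomes F4

G3 D4 E3 B3 B#3 F4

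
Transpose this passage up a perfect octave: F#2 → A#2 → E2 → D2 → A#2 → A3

F#3 A#3 E3 D3 A#3 A4

F#2 up a perfect octave is F#3.
A perfect octave up from A#2 gives A#3.
E2: an octave up reaches E, and 12 semitones makes it E3.
A perfect octave up from D2 gives D3.
A#2: an octave up reaches A, and 12 semitones makes it A#3.
A perfect octave up from A3 gives A4.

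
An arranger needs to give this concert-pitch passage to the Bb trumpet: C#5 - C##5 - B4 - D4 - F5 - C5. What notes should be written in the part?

D#5 D##5 C#5 E4 G5 D5

The Bb trumpet sounds a major second below written, so the written part must be a major second above concert — transpose each note up.
C#5 → D#5
C##5 → D##5
B4 → C#5
D4 → E4
F5 → G5
C5 → D5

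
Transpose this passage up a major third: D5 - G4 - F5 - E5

F#5 B4 A5 G#5

D5 to F#5
G4 to B4
F5 to A5
E5 to G#5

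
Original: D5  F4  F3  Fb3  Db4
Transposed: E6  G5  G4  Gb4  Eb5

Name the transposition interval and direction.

up a major ninth

Take the first pair: D5 → E6. D to E spans 9 letter names, so the interval is some kind of ninth.
D5 to E6 is 14 semitones, which makes it a major ninth; the second version is higher, so the direction is up.
Checking another pair — Db4 → Eb5 — gives the same interval.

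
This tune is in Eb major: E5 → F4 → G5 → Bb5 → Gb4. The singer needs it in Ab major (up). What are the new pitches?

Eb major to Ab major up is a perfect fourth, so every note moves up by that interval.
E5 to A5
F4 to Bb4
G5 to C6
Bb5 to Eb6
Gb4 to Cb5

A5 Bb4 C6 Eb6 Cb5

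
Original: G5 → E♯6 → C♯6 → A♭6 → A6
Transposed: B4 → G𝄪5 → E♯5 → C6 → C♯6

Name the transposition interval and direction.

down a minor sixth

Take the first pair: G5 → B4. G to B spans 6 letter names, so the interval is some kind of sixth.
B4 to G5 is 8 semitones, which makes it a minor sixth; the second version is lower, so the direction is down.
Checking another pair — A6 → C#6 — gives the same interval.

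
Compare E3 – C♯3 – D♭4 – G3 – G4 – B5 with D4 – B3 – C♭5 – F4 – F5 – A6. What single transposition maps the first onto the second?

up a minor seventh

From E3 to D4 is 7 letter names — a seventh of some quality.
E3 to D4 is 10 semitones, which makes it a minor seventh; the second version is higher, so the direction is up.
Checking another pair — B5 → A6 — gives the same interval.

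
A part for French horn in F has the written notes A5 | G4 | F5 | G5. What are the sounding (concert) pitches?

D5 C4 Bb4 C5

The French horn in F sounds a perfect fifth below written, so transpose each written note down a perfect fifth.
A5 to D5
G4 to C4
F5 to Bb4
G5 to C5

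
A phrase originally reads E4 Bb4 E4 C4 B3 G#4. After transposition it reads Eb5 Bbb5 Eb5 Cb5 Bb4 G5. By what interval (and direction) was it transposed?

From E4 to Eb5 is 8 letter names — an octave of some quality.
E4 to Eb5 is 11 semitones, which makes it a diminished octave; the second version is higher, so the direction is up.
Checking another pair — G#4 → G5 — gives the same interval.

up a diminished octave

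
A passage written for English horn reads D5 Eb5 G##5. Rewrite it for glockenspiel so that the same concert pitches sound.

First find concert pitch: the English horn sounds a perfect fifth below written, so D5 Eb5 G##5 sounds G4 Ab4 C##5.
Then write for glockenspiel: it sounds a perfect fifteenth above written, so the part must be a perfect fifteenth below concert.
G4 → G2
Ab4 → Ab2
C##5 → C##3

G2 Ab2 C##3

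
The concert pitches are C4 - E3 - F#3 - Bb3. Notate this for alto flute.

Written C4 sounds as G3 on the alto flute, so concert pitches are written a perfect fourth up.
C4 to F4
E3 to A3
F#3 to B3
Bb3 to Eb4

F4 A3 B3 Eb4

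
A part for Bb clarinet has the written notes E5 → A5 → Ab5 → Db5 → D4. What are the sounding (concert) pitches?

D5 G5 Gb5 Cb5 C4

Written C4 on the Bb clarinet sounds as Bb3, a major second lower; apply that shift to every note.
E5 becomes D5
A5 becomes G5
Ab5 becomes Gb5
Db5 becomes Cb5
D4 becomes C4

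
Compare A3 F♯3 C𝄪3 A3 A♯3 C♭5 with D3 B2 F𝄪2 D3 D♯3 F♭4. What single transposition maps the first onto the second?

From A3 to D3 is 5 letter names — a fifth of some quality.
D3 to A3 is 7 semitones, which makes it a perfect fifth; the second version is lower, so the direction is down.
Checking another pair — Cb5 → Fb4 — gives the same interval.

down a perfect fifth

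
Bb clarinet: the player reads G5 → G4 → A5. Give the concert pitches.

The Bb clarinet sounds a major second below written, so transpose each written note down a major second.
G5 -> F5
G4 -> F4
A5 -> G5

F5 F4 G5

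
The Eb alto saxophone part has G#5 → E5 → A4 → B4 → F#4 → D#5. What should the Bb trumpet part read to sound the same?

C#5 A4 D4 E4 B3 G#4

First find concert pitch: the Eb alto saxophone sounds a major sixth below written, so G#5 E5 A4 B4 F#4 D#5 sounds B4 G4 C4 D4 A3 F#4.
Then write for Bb trumpet: it sounds a major second below written, so the part must be a major second above concert.
B4 → C#5
G4 → A4
C4 → D4
D4 → E4
A3 → B3
F#4 → G#4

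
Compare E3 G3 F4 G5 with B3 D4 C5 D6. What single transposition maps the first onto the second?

up a perfect fifth

From E3 to B3 is 5 letter names — a fifth of some quality.
E3 to B3 is 7 semitones, which makes it a perfect fifth; the second version is higher, so the direction is up.
Checking another pair — G5 → D6 — gives the same interval.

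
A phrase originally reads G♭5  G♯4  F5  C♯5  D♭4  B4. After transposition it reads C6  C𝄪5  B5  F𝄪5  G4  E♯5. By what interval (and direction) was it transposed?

up an augmented fourth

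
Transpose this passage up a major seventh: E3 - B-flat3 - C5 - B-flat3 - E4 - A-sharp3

D#4 A4 B5 A4 D#5 G##4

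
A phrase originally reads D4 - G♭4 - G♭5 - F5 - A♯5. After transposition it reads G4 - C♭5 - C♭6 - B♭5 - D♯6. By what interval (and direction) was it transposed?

up a perfect fourth

From D4 to G4 is 4 letter names — a fourth of some quality.
D4 to G4 is 5 semitones, which makes it a perfect fourth; the second version is higher, so the direction is up.
Checking another pair — A#5 → D#6 — gives the same interval.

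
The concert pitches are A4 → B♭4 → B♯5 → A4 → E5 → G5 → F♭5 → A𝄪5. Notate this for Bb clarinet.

B4 C5 C##6 B4 F#5 A5 Gb5 B##5

Written C4 sounds as Bb3 on the Bb clarinet, so concert pitches are written a major second up.
A4 to B4
Bb4 to C5
B#5 to C##6
A4 to B4
E5 to F#5
G5 to A5
Fb5 to Gb5
A##5 to B##5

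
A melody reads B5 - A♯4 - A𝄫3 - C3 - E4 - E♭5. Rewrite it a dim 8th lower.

B#4 A##3 Ab2 C#2 E#3 E4

B5 -> B#4
A#4 -> A##3
Abb3 -> Ab2
C3 -> C#2
E4 -> E#3
Eb5 -> E4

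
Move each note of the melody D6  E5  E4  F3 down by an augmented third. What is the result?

D6 → Bbb5
E5 → Cb5
E4 → Cb4
F3 → Dbb3

Bbb5 Cb5 Cb4 Dbb3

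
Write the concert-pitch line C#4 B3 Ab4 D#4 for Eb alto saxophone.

Written C4 sounds as Eb3 on the Eb alto saxophone, so concert pitches are written a major sixth up.
C#4 gives A#4
B3 gives G#4
Ab4 gives F5
D#4 gives B#4

A#4 G#4 F5 B#4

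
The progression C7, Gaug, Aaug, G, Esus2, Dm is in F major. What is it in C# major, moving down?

G#7 D#aug E#aug D# B#sus2 A#m

F major down to C# major is a diminished fourth; each chord root moves by that interval while the quality stays the same.
C7: root C down a diminished fourth → G#, giving G#7.
Gaug: root G down a diminished fourth → D#, giving D#aug.
Aaug: root A down a diminished fourth → E#, giving E#aug.
G: root G down a diminished fourth → D#, giving D#.
Esus2: root E down a diminished fourth → B#, giving B#sus2.
Dm: root D down a diminished fourth → A#, giving A#m.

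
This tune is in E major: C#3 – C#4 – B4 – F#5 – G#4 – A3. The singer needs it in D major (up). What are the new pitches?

From E up to D is a minor seventh; apply that to each pitch.
C#3 → B3
C#4 → B4
B4 → A5
F#5 → E6
G#4 → F#5
A3 → G4

B3 B4 A5 E6 F#5 G4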